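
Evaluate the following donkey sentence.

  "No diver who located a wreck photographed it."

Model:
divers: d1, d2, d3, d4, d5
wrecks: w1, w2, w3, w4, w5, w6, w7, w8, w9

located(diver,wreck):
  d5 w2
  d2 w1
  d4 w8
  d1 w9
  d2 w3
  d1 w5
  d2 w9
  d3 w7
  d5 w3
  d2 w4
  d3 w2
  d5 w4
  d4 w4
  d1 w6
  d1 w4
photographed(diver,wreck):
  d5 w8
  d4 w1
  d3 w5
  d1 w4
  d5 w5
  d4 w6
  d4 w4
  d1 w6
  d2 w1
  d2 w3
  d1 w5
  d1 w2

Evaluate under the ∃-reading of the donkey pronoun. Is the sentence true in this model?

False

"it" takes "a wreck" as antecedent — a donkey pronoun bound across the clause boundary.
Truth condition: for no (d,w) with located(d,w) does photographed(d,w) hold.
Restrictor pairs — does the scope hold? (d1,w4):holds  (d1,w5):holds  (d1,w6):holds  (d1,w9):fails  (d2,w1):holds  (d2,w3):holds  (d2,w4):fails  (d2,w9):fails  (d3,w2):fails  (d3,w7):fails  (d4,w4):holds  (d4,w8):fails  (d5,w2):fails  (d5,w3):fails  (d5,w4):fails
Scope holds for 6 pair(s), so the sentence is false.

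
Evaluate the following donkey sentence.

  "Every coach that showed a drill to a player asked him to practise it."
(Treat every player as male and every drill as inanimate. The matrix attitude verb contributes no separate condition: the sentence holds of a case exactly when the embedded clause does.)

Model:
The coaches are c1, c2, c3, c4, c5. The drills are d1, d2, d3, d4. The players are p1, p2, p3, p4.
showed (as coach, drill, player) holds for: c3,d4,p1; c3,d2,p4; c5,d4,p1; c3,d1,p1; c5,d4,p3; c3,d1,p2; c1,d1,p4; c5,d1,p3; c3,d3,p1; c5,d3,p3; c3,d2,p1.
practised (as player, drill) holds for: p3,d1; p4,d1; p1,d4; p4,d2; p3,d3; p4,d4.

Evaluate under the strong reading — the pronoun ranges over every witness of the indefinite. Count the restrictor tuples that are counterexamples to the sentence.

5

"him" takes "a player" as antecedent and "it" takes "a drill"; both are donkey pronouns co-varying with the restrictor.
Strong reading: for every (c,d,p) with showed(c,d,p), practised(p,d).
Restrictor triples: (c1,d1,p4)→practised(p4,d1) ✓  (c3,d1,p1)→practised(p1,d1) ✗  (c3,d1,p2)→practised(p2,d1) ✗  (c3,d2,p1)→practised(p1,d2) ✗  (c3,d2,p4)→practised(p4,d2) ✓  (c3,d3,p1)→practised(p1,d3) ✗  (c3,d4,p1)→practised(p1,d4) ✓  (c5,d1,p3)→practised(p3,d1) ✓  (c5,d3,p3)→practised(p3,d3) ✓  (c5,d4,p1)→practised(p1,d4) ✓  (c5,d4,p3)→practised(p3,d4) ✗
Counterexamples (restrictor triples failing the scope): 5.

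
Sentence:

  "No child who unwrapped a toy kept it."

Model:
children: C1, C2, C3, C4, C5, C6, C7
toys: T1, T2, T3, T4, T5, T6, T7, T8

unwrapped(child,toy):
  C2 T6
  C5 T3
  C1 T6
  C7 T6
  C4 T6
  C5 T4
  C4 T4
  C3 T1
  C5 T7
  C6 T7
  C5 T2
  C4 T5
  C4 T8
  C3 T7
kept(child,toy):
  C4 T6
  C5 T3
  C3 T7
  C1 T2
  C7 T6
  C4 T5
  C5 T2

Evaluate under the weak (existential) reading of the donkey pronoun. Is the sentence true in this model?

"it" takes "a toy" as antecedent — a donkey pronoun bound across the clause boundary.
Truth condition: for no (c,t) with unwrapped(c,t) does kept(c,t) hold.
Restrictor pairs — does the scope hold? (C1,T6):fails  (C2,T6):fails  (C3,T1):fails  (C3,T7):holds  (C4,T4):fails  (C4,T5):holds  (C4,T6):holds  (C4,T8):fails  (C5,T2):holds  (C5,T3):holds  (C5,T4):fails  (C5,T7):fails  (C6,T7):fails  (C7,T6):holds
Scope holds for 6 pair(s), so the sentence is false.

False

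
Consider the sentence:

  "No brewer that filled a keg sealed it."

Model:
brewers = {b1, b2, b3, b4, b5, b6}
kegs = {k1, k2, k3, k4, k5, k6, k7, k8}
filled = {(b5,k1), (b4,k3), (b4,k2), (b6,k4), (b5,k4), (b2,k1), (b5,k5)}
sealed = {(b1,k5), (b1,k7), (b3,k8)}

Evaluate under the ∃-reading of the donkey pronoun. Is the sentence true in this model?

"it" takes "a keg" as antecedent — a donkey pronoun bound across the clause boundary.
Truth condition: for no (b,k) with filled(b,k) does sealed(b,k) hold.
Restrictor pairs — does the scope hold? (b2,k1):fails  (b4,k2):fails  (b4,k3):fails  (b5,k1):fails  (b5,k4):fails  (b5,k5):fails  (b6,k4):fails
Scope holds for no restrictor pair, so the sentence is true.

True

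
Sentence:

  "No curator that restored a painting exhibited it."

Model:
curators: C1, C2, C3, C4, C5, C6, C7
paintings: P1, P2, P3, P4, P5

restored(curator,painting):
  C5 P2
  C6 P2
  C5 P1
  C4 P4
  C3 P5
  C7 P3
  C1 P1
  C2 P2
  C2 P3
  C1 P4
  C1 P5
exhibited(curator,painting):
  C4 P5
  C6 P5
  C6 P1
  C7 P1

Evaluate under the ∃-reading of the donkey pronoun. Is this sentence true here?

"it" takes "a painting" as antecedent — a donkey pronoun bound across the clause boundary.
Truth condition: for no (c,p) with restored(c,p) does exhibited(c,p) hold.
Restrictor pairs — does the scope hold? (C1,P1):fails  (C1,P4):fails  (C1,P5):fails  (C2,P2):fails  (C2,P3):fails  (C3,P5):fails  (C4,P4):fails  (C5,P1):fails  (C5,P2):fails  (C6,P2):fails  (C7,P3):fails
Scope holds for no restrictor pair, so the sentence is true.

True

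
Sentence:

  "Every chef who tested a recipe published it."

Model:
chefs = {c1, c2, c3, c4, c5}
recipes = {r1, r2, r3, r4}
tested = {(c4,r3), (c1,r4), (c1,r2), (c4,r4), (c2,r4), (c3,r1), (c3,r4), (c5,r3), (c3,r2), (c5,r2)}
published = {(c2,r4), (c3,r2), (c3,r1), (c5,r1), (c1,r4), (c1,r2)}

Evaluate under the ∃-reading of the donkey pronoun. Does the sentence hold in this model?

False

"it" takes "a recipe" as antecedent — a donkey pronoun bound across the clause boundary.
Weak reading: every chef c with some tested-recipe has at least one tested-recipe r such that published(c,r).
Per chef: c1:✓  c2:✓  c3:✓  c4:✗  c5:✗
c4 has no witness among its tested-recipes.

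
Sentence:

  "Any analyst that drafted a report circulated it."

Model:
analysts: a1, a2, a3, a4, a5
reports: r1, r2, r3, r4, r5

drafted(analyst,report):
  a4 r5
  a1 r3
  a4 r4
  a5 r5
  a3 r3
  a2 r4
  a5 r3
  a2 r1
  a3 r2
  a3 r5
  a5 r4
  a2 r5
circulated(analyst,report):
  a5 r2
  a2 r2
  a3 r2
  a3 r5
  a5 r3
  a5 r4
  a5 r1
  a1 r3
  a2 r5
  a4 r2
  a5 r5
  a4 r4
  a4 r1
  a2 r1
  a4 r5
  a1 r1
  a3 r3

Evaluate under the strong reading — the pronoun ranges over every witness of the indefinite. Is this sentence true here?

"it" takes "a report" as antecedent — a donkey pronoun bound across the clause boundary.
Strong reading: for every (a,r) with drafted(a,r), circulated(a,r).
Restrictor pairs: (a1,r3) ✓  (a2,r1) ✓  (a2,r4) ✗  (a2,r5) ✓  (a3,r2) ✓  (a3,r3) ✓  (a3,r5) ✓  (a4,r4) ✓  (a4,r5) ✓  (a5,r3) ✓  (a5,r4) ✓  (a5,r5) ✓
Counterexample: (a2,r4) is in drafted but fails the scope.

False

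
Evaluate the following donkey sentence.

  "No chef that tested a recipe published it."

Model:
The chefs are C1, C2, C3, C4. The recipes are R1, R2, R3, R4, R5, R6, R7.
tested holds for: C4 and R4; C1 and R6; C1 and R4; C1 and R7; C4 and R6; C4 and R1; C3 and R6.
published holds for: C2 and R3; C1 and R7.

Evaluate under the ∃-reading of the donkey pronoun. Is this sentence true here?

False

"it" takes "a recipe" as antecedent — a donkey pronoun bound across the clause boundary.
Truth condition: for no (c,r) with tested(c,r) does published(c,r) hold.
Restrictor pairs — does the scope hold? (C1,R4):fails  (C1,R6):fails  (C1,R7):holds  (C3,R6):fails  (C4,R1):fails  (C4,R4):fails  (C4,R6):fails
Scope holds for 1 pair(s), so the sentence is false.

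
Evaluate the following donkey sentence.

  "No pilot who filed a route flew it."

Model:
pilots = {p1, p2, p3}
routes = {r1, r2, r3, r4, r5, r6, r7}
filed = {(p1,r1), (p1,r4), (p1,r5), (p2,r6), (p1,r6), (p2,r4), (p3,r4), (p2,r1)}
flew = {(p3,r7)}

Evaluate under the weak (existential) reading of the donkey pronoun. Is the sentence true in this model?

"it" takes "a route" as antecedent — a donkey pronoun bound across the clause boundary.
Truth condition: for no (p,r) with filed(p,r) does flew(p,r) hold.
Restrictor pairs — does the scope hold? (p1,r1):fails  (p1,r4):fails  (p1,r5):fails  (p1,r6):fails  (p2,r1):fails  (p2,r4):fails  (p2,r6):fails  (p3,r4):fails
Scope holds for no restrictor pair, so the sentence is true.

True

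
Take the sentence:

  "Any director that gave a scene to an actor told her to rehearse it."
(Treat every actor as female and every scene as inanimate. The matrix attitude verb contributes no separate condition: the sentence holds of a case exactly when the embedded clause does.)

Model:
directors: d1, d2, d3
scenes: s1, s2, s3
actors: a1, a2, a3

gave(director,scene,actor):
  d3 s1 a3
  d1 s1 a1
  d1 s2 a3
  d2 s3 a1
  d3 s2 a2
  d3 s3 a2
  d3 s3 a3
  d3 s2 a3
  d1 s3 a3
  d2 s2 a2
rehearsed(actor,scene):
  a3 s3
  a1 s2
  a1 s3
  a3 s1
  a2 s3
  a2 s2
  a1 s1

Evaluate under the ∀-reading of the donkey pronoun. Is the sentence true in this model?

False

"her" takes "an actor" as antecedent and "it" takes "a scene"; both are donkey pronouns co-varying with the restrictor.
Strong reading: for every (d,s,a) with gave(d,s,a), rehearsed(a,s).
Restrictor triples: (d1,s1,a1)→rehearsed(a1,s1) ✓  (d1,s2,a3)→rehearsed(a3,s2) ✗  (d1,s3,a3)→rehearsed(a3,s3) ✓  (d2,s2,a2)→rehearsed(a2,s2) ✓  (d2,s3,a1)→rehearsed(a1,s3) ✓  (d3,s1,a3)→rehearsed(a3,s1) ✓  (d3,s2,a2)→rehearsed(a2,s2) ✓  (d3,s2,a3)→rehearsed(a3,s2) ✗  (d3,s3,a2)→rehearsed(a2,s3) ✓  (d3,s3,a3)→rehearsed(a3,s3) ✓
Counterexample: (d1,s2,a3) — rehearsed(a3,s2) does not hold.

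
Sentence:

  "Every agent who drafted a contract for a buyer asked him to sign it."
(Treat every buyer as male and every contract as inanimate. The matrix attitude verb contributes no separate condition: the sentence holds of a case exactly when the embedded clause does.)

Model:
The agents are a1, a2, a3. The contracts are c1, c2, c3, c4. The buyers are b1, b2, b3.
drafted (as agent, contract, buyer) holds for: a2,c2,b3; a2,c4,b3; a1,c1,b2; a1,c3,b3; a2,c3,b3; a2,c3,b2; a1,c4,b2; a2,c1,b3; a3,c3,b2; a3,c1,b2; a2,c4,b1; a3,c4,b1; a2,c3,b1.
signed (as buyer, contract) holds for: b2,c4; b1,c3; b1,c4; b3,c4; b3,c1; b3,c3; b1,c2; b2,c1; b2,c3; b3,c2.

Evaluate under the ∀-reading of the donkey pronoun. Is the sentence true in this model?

True

"him" takes "a buyer" as antecedent and "it" takes "a contract"; both are donkey pronouns co-varying with the restrictor.
Strong reading: for every (a,c,b) with drafted(a,c,b), signed(b,c).
Restrictor triples: (a1,c1,b2)→signed(b2,c1) ✓  (a1,c3,b3)→signed(b3,c3) ✓  (a1,c4,b2)→signed(b2,c4) ✓  (a2,c1,b3)→signed(b3,c1) ✓  (a2,c2,b3)→signed(b3,c2) ✓  (a2,c3,b1)→signed(b1,c3) ✓  (a2,c3,b2)→signed(b2,c3) ✓  (a2,c3,b3)→signed(b3,c3) ✓  (a2,c4,b1)→signed(b1,c4) ✓  (a2,c4,b3)→signed(b3,c4) ✓  (a3,c1,b2)→signed(b2,c1) ✓  (a3,c3,b2)→signed(b2,c3) ✓  (a3,c4,b1)→signed(b1,c4) ✓
Every restrictor triple satisfies the scope.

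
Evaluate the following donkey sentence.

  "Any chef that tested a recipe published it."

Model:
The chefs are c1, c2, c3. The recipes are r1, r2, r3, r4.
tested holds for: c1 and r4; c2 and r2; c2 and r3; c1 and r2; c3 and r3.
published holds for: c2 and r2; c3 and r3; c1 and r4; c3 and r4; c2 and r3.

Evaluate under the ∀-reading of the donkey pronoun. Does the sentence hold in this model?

"it" takes "a recipe" as antecedent — a donkey pronoun bound across the clause boundary.
Strong reading: for every (c,r) with tested(c,r), published(c,r).
Restrictor pairs: (c1,r2) ✗  (c1,r4) ✓  (c2,r2) ✓  (c2,r3) ✓  (c3,r3) ✓
Counterexample: (c1,r2) is in tested but fails the scope.

False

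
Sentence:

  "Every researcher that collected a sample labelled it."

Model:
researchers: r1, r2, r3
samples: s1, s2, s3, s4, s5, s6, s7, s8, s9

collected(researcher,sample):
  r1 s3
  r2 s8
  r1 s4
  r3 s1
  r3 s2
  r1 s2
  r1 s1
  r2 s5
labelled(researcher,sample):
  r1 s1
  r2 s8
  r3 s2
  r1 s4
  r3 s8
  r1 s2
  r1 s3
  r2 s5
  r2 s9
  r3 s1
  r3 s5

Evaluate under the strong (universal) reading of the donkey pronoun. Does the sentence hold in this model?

"it" takes "a sample" as antecedent — a donkey pronoun bound across the clause boundary.
Strong reading: for every (r,s) with collected(r,s), labelled(r,s).
Restrictor pairs: (r1,s1) ✓  (r1,s2) ✓  (r1,s3) ✓  (r1,s4) ✓  (r2,s5) ✓  (r2,s8) ✓  (r3,s1) ✓  (r3,s2) ✓
Every restrictor pair satisfies the scope.

True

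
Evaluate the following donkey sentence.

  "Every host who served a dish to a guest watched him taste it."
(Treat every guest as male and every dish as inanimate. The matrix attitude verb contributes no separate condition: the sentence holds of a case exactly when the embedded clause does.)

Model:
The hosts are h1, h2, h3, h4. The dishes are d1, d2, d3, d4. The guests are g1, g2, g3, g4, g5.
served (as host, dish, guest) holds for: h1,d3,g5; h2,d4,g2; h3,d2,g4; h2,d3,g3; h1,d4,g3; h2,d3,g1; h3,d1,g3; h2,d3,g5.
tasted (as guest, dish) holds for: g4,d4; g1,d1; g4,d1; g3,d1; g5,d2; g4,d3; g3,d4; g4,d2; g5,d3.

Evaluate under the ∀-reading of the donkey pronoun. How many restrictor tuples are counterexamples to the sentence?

3

"him" takes "a guest" as antecedent and "it" takes "a dish"; both are donkey pronouns co-varying with the restrictor.
Strong reading: for every (h,d,g) with served(h,d,g), tasted(g,d).
Restrictor triples: (h1,d3,g5)→tasted(g5,d3) ✓  (h1,d4,g3)→tasted(g3,d4) ✓  (h2,d3,g1)→tasted(g1,d3) ✗  (h2,d3,g3)→tasted(g3,d3) ✗  (h2,d3,g5)→tasted(g5,d3) ✓  (h2,d4,g2)→tasted(g2,d4) ✗  (h3,d1,g3)→tasted(g3,d1) ✓  (h3,d2,g4)→tasted(g4,d2) ✓
Counterexamples (restrictor triples failing the scope): 3.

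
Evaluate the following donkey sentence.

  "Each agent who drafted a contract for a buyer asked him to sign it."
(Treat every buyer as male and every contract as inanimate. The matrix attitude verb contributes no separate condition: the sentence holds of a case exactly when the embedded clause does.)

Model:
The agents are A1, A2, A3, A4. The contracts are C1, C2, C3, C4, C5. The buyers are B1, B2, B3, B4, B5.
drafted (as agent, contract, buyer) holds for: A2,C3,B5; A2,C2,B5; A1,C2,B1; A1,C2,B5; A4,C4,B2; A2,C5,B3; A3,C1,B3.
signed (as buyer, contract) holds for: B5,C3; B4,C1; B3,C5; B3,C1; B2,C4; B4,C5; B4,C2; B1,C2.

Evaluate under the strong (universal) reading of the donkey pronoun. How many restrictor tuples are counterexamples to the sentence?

"him" takes "a buyer" as antecedent and "it" takes "a contract"; both are donkey pronouns co-varying with the restrictor.
Strong reading: for every (a,c,b) with drafted(a,c,b), signed(b,c).
Restrictor triples: (A1,C2,B1)→signed(B1,C2) ✓  (A1,C2,B5)→signed(B5,C2) ✗  (A2,C2,B5)→signed(B5,C2) ✗  (A2,C3,B5)→signed(B5,C3) ✓  (A2,C5,B3)→signed(B3,C5) ✓  (A3,C1,B3)→signed(B3,C1) ✓  (A4,C4,B2)→signed(B2,C4) ✓
Counterexamples (restrictor triples failing the scope): 2.

2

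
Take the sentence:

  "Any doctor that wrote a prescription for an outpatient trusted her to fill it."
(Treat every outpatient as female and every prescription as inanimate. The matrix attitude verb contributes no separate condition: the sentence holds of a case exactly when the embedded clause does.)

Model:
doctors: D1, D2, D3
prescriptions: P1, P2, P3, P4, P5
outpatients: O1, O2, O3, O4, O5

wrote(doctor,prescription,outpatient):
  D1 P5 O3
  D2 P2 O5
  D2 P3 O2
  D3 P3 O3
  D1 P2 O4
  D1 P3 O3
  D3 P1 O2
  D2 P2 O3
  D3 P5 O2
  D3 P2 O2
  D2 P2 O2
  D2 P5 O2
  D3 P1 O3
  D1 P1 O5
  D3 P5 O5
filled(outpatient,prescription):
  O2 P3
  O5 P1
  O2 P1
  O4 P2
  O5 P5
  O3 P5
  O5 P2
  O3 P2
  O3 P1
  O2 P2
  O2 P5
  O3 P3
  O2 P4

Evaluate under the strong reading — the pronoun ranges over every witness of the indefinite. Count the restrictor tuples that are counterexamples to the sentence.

0

"her" takes "an outpatient" as antecedent and "it" takes "a prescription"; both are donkey pronouns co-varying with the restrictor.
Strong reading: for every (d,p,o) with wrote(d,p,o), filled(o,p).
Restrictor triples: (D1,P1,O5)→filled(O5,P1) ✓  (D1,P2,O4)→filled(O4,P2) ✓  (D1,P3,O3)→filled(O3,P3) ✓  (D1,P5,O3)→filled(O3,P5) ✓  (D2,P2,O2)→filled(O2,P2) ✓  (D2,P2,O3)→filled(O3,P2) ✓  (D2,P2,O5)→filled(O5,P2) ✓  (D2,P3,O2)→filled(O2,P3) ✓  (D2,P5,O2)→filled(O2,P5) ✓  (D3,P1,O2)→filled(O2,P1) ✓  (D3,P1,O3)→filled(O3,P1) ✓  (D3,P2,O2)→filled(O2,P2) ✓  (D3,P3,O3)→filled(O3,P3) ✓  (D3,P5,O2)→filled(O2,P5) ✓  (D3,P5,O5)→filled(O5,P5) ✓
Counterexamples (restrictor triples failing the scope): 0.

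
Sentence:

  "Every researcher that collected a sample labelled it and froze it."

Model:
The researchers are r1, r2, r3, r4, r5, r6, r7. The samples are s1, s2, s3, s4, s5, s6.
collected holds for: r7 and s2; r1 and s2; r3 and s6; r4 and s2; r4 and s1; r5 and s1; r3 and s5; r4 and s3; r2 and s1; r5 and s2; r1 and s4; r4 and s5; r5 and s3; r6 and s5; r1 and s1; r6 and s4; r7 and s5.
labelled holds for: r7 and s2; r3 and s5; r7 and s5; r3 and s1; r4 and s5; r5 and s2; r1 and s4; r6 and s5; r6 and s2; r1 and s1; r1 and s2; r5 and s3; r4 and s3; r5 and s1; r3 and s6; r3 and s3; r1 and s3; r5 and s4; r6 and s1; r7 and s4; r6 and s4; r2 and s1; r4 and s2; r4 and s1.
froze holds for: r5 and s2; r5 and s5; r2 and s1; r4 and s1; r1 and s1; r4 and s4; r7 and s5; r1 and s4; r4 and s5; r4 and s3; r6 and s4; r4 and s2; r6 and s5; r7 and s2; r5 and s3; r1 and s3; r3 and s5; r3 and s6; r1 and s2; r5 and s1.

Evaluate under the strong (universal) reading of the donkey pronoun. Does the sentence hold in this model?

True

"it" takes "a sample" as antecedent — a donkey pronoun bound across the clause boundary.
Strong reading: for every (r,s) with collected(r,s), labelled(r,s) ∧ froze(r,s).
Restrictor pairs: (r1,s1) ✓  (r1,s2) ✓  (r1,s4) ✓  (r2,s1) ✓  (r3,s5) ✓  (r3,s6) ✓  (r4,s1) ✓  (r4,s2) ✓  (r4,s3) ✓  (r4,s5) ✓  (r5,s1) ✓  (r5,s2) ✓  (r5,s3) ✓  (r6,s4) ✓  (r6,s5) ✓  (r7,s2) ✓  (r7,s5) ✓
Every restrictor pair satisfies the scope.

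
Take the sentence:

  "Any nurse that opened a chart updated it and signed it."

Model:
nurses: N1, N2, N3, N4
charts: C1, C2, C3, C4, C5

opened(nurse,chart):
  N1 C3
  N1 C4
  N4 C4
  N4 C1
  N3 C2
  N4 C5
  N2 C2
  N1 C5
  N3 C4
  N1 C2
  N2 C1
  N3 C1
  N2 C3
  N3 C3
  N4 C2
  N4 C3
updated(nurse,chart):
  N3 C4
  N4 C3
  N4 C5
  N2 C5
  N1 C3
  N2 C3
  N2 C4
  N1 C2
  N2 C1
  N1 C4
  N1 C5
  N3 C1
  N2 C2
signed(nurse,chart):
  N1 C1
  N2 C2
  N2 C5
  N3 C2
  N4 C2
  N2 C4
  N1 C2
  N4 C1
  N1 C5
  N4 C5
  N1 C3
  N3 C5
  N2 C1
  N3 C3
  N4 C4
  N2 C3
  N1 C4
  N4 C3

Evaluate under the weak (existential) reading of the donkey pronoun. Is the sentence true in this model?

"it" takes "a chart" as antecedent — a donkey pronoun bound across the clause boundary.
Weak reading: every nurse n with some opened-chart has at least one opened-chart c such that updated(n,c) ∧ signed(n,c).
Per nurse: N1:✓  N2:✓  N3:✗  N4:✓
N3 has no witness among its opened-charts.

False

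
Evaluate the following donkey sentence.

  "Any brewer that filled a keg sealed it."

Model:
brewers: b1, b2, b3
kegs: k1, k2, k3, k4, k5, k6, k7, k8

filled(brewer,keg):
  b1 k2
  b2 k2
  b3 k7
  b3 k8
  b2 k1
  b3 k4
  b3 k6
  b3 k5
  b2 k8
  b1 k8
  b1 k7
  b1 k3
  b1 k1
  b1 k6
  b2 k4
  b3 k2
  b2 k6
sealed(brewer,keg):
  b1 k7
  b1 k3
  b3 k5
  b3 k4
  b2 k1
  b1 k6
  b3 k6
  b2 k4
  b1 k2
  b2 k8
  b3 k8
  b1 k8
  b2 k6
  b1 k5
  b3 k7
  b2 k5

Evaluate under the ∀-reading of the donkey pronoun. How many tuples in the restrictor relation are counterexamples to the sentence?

"it" takes "a keg" as antecedent — a donkey pronoun bound across the clause boundary.
Strong reading: for every (b,k) with filled(b,k), sealed(b,k).
Restrictor pairs: (b1,k1) ✗  (b1,k2) ✓  (b1,k3) ✓  (b1,k6) ✓  (b1,k7) ✓  (b1,k8) ✓  (b2,k1) ✓  (b2,k2) ✗  (b2,k4) ✓  (b2,k6) ✓  (b2,k8) ✓  (b3,k2) ✗  (b3,k4) ✓  (b3,k5) ✓  (b3,k6) ✓  (b3,k7) ✓  (b3,k8) ✓
Counterexamples (restrictor pairs failing the scope): 3.

3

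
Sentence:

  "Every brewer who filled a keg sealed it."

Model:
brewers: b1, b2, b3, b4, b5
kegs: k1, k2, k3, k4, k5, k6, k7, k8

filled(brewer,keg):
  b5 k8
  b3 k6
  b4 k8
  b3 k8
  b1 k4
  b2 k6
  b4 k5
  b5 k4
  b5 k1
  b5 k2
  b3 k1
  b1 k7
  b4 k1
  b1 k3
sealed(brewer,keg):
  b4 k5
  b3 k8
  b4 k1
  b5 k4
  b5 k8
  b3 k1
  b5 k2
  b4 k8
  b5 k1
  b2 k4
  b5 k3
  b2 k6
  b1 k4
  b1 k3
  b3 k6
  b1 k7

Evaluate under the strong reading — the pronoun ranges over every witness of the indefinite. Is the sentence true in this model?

"it" takes "a keg" as antecedent — a donkey pronoun bound across the clause boundary.
Strong reading: for every (b,k) with filled(b,k), sealed(b,k).
Restrictor pairs: (b1,k3) ✓  (b1,k4) ✓  (b1,k7) ✓  (b2,k6) ✓  (b3,k1) ✓  (b3,k6) ✓  (b3,k8) ✓  (b4,k1) ✓  (b4,k5) ✓  (b4,k8) ✓  (b5,k1) ✓  (b5,k2) ✓  (b5,k4) ✓  (b5,k8) ✓
Every restrictor pair satisfies the scope.

True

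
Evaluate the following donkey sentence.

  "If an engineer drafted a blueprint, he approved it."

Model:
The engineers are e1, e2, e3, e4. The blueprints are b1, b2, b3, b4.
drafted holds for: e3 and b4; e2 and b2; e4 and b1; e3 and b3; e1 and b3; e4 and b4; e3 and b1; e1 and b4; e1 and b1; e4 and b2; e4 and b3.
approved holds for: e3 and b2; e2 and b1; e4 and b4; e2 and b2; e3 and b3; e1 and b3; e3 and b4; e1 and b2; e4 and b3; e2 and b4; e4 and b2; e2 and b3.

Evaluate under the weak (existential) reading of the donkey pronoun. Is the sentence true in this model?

"it" takes "a blueprint" as antecedent — a donkey pronoun bound across the clause boundary.
Weak reading: every engineer e with some drafted-blueprint has at least one drafted-blueprint b such that approved(e,b).
Per engineer: e1:✓  e2:✓  e3:✓  e4:✓
Every engineer in the restrictor has a witness.

True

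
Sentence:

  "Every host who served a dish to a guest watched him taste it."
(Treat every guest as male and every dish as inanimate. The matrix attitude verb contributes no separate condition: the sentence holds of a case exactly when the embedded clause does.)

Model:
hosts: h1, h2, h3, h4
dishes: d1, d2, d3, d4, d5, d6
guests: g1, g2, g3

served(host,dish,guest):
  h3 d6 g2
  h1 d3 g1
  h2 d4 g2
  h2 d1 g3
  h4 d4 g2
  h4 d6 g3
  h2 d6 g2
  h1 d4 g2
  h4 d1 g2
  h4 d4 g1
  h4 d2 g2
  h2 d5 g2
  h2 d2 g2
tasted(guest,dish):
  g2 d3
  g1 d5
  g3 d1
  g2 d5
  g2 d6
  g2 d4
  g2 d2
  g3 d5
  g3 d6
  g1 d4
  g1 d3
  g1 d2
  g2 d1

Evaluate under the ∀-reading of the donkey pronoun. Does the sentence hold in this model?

True

"him" takes "a guest" as antecedent and "it" takes "a dish"; both are donkey pronouns co-varying with the restrictor.
Strong reading: for every (h,d,g) with served(h,d,g), tasted(g,d).
Restrictor triples: (h1,d3,g1)→tasted(g1,d3) ✓  (h1,d4,g2)→tasted(g2,d4) ✓  (h2,d1,g3)→tasted(g3,d1) ✓  (h2,d2,g2)→tasted(g2,d2) ✓  (h2,d4,g2)→tasted(g2,d4) ✓  (h2,d5,g2)→tasted(g2,d5) ✓  (h2,d6,g2)→tasted(g2,d6) ✓  (h3,d6,g2)→tasted(g2,d6) ✓  (h4,d1,g2)→tasted(g2,d1) ✓  (h4,d2,g2)→tasted(g2,d2) ✓  (h4,d4,g1)→tasted(g1,d4) ✓  (h4,d4,g2)→tasted(g2,d4) ✓  (h4,d6,g3)→tasted(g3,d6) ✓
Every restrictor triple satisfies the scope.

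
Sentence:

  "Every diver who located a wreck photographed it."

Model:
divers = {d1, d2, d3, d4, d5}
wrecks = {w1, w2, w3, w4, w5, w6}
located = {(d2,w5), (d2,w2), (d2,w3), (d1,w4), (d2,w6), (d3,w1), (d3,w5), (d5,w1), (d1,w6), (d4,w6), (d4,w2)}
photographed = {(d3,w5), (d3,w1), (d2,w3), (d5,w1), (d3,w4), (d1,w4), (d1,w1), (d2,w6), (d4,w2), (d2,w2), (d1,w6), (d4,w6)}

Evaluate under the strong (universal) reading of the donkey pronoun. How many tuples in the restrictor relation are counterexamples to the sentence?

1

"it" takes "a wreck" as antecedent — a donkey pronoun bound across the clause boundary.
Strong reading: for every (d,w) with located(d,w), photographed(d,w).
Restrictor pairs: (d1,w4) ✓  (d1,w6) ✓  (d2,w2) ✓  (d2,w3) ✓  (d2,w5) ✗  (d2,w6) ✓  (d3,w1) ✓  (d3,w5) ✓  (d4,w2) ✓  (d4,w6) ✓  (d5,w1) ✓
Counterexamples (restrictor pairs failing the scope): 1.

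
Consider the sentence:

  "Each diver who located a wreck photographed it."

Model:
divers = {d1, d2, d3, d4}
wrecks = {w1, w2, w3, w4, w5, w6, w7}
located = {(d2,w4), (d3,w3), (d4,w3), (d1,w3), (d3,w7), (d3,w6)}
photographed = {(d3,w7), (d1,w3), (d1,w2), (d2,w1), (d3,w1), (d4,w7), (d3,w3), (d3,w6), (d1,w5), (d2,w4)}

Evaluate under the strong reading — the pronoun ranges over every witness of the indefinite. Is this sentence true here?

False

"it" takes "a wreck" as antecedent — a donkey pronoun bound across the clause boundary.
Strong reading: for every (d,w) with located(d,w), photographed(d,w).
Restrictor pairs: (d1,w3) ✓  (d2,w4) ✓  (d3,w3) ✓  (d3,w6) ✓  (d3,w7) ✓  (d4,w3) ✗
Counterexample: (d4,w3) is in located but fails the scope.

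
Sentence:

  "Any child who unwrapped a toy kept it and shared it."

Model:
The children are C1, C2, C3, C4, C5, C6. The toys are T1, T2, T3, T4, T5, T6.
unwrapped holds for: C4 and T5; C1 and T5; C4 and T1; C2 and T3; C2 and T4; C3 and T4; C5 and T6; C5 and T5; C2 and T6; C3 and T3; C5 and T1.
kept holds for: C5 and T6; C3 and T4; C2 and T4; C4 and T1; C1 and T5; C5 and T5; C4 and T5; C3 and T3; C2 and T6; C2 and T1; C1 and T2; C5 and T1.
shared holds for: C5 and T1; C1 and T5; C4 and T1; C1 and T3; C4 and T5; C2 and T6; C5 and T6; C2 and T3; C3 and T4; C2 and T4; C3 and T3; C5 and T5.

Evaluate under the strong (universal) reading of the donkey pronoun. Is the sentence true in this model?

"it" takes "a toy" as antecedent — a donkey pronoun bound across the clause boundary.
Strong reading: for every (c,t) with unwrapped(c,t), kept(c,t) ∧ shared(c,t).
Restrictor pairs: (C1,T5) ✓  (C2,T3) ✗  (C2,T4) ✓  (C2,T6) ✓  (C3,T3) ✓  (C3,T4) ✓  (C4,T1) ✓  (C4,T5) ✓  (C5,T1) ✓  (C5,T5) ✓  (C5,T6) ✓
Counterexample: (C2,T3) is in unwrapped but fails the scope.

False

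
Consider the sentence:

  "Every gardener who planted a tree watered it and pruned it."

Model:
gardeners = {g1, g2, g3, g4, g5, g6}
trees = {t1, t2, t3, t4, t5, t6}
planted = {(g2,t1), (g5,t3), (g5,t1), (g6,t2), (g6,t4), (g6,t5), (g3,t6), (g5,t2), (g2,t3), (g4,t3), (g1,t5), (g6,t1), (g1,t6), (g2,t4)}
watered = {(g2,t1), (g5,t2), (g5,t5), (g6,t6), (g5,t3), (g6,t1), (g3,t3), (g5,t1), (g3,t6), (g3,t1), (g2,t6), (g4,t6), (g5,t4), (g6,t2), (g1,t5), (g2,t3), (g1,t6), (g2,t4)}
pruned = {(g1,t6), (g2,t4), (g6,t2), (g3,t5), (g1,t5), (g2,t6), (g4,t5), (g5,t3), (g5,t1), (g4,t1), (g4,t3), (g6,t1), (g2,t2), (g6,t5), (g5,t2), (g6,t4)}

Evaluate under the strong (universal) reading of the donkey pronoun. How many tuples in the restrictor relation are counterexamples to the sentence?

"it" takes "a tree" as antecedent — a donkey pronoun bound across the clause boundary.
Strong reading: for every (g,t) with planted(g,t), watered(g,t) ∧ pruned(g,t).
Restrictor pairs: (g1,t5) ✓  (g1,t6) ✓  (g2,t1) ✗  (g2,t3) ✗  (g2,t4) ✓  (g3,t6) ✗  (g4,t3) ✗  (g5,t1) ✓  (g5,t2) ✓  (g5,t3) ✓  (g6,t1) ✓  (g6,t2) ✓  (g6,t4) ✗  (g6,t5) ✗
Counterexamples (restrictor pairs failing the scope): 6.

6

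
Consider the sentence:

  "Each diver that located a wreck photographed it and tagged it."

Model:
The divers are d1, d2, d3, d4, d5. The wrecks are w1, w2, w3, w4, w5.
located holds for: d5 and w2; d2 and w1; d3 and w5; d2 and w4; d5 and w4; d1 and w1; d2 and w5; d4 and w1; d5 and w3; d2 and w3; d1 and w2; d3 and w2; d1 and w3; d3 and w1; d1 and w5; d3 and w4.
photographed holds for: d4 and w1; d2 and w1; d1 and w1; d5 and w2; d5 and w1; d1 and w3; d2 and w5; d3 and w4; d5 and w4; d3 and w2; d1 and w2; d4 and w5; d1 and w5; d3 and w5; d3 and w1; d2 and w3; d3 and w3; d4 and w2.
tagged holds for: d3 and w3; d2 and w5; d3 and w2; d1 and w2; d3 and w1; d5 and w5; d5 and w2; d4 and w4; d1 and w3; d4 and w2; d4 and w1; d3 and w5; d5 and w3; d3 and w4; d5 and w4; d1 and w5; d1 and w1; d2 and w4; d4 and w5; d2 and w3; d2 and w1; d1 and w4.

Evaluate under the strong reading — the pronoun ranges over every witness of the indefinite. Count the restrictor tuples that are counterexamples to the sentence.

"it" takes "a wreck" as antecedent — a donkey pronoun bound across the clause boundary.
Strong reading: for every (d,w) with located(d,w), photographed(d,w) ∧ tagged(d,w).
Restrictor pairs: (d1,w1) ✓  (d1,w2) ✓  (d1,w3) ✓  (d1,w5) ✓  (d2,w1) ✓  (d2,w3) ✓  (d2,w4) ✗  (d2,w5) ✓  (d3,w1) ✓  (d3,w2) ✓  (d3,w4) ✓  (d3,w5) ✓  (d4,w1) ✓  (d5,w2) ✓  (d5,w3) ✗  (d5,w4) ✓
Counterexamples (restrictor pairs failing the scope): 2.

2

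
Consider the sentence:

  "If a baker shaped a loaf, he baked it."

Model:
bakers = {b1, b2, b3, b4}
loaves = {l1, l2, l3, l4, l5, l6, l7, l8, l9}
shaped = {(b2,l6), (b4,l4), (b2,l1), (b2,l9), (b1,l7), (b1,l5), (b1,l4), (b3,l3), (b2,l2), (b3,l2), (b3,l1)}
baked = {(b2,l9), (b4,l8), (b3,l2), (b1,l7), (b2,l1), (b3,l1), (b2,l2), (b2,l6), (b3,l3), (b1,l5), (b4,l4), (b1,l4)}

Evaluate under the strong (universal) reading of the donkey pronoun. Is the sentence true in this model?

True

"it" takes "a loaf" as antecedent — a donkey pronoun bound across the clause boundary.
Strong reading: for every (b,l) with shaped(b,l), baked(b,l).
Restrictor pairs: (b1,l4) ✓  (b1,l5) ✓  (b1,l7) ✓  (b2,l1) ✓  (b2,l2) ✓  (b2,l6) ✓  (b2,l9) ✓  (b3,l1) ✓  (b3,l2) ✓  (b3,l3) ✓  (b4,l4) ✓
Every restrictor pair satisfies the scope.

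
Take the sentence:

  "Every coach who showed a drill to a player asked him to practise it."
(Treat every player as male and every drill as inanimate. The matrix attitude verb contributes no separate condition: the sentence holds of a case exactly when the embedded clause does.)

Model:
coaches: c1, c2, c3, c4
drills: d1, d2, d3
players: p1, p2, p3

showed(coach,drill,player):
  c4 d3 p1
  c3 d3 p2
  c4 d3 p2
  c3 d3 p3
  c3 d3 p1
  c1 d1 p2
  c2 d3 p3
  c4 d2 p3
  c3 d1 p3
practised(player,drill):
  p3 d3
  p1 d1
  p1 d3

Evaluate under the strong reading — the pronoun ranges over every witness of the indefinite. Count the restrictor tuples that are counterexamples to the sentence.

"him" takes "a player" as antecedent and "it" takes "a drill"; both are donkey pronouns co-varying with the restrictor.
Strong reading: for every (c,d,p) with showed(c,d,p), practised(p,d).
Restrictor triples: (c1,d1,p2)→practised(p2,d1) ✗  (c2,d3,p3)→practised(p3,d3) ✓  (c3,d1,p3)→practised(p3,d1) ✗  (c3,d3,p1)→practised(p1,d3) ✓  (c3,d3,p2)→practised(p2,d3) ✗  (c3,d3,p3)→practised(p3,d3) ✓  (c4,d2,p3)→practised(p3,d2) ✗  (c4,d3,p1)→practised(p1,d3) ✓  (c4,d3,p2)→practised(p2,d3) ✗
Counterexamples (restrictor triples failing the scope): 5.

5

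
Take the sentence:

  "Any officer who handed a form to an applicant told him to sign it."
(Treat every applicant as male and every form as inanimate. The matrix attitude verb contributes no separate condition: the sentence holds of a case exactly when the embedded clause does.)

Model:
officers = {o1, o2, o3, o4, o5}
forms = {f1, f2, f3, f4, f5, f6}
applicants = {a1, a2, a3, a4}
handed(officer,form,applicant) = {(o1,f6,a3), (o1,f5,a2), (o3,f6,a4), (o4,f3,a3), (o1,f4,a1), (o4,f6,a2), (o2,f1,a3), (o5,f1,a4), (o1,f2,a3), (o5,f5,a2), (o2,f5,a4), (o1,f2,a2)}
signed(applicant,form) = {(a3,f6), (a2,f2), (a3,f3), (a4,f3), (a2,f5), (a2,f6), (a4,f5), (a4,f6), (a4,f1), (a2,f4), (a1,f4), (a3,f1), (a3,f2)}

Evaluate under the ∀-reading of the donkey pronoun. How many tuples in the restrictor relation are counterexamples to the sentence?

"him" takes "an applicant" as antecedent and "it" takes "a form"; both are donkey pronouns co-varying with the restrictor.
Strong reading: for every (o,f,a) with handed(o,f,a), signed(a,f).
Restrictor triples: (o1,f2,a2)→signed(a2,f2) ✓  (o1,f2,a3)→signed(a3,f2) ✓  (o1,f4,a1)→signed(a1,f4) ✓  (o1,f5,a2)→signed(a2,f5) ✓  (o1,f6,a3)→signed(a3,f6) ✓  (o2,f1,a3)→signed(a3,f1) ✓  (o2,f5,a4)→signed(a4,f5) ✓  (o3,f6,a4)→signed(a4,f6) ✓  (o4,f3,a3)→signed(a3,f3) ✓  (o4,f6,a2)→signed(a2,f6) ✓  (o5,f1,a4)→signed(a4,f1) ✓  (o5,f5,a2)→signed(a2,f5) ✓
Counterexamples (restrictor triples failing the scope): 0.

0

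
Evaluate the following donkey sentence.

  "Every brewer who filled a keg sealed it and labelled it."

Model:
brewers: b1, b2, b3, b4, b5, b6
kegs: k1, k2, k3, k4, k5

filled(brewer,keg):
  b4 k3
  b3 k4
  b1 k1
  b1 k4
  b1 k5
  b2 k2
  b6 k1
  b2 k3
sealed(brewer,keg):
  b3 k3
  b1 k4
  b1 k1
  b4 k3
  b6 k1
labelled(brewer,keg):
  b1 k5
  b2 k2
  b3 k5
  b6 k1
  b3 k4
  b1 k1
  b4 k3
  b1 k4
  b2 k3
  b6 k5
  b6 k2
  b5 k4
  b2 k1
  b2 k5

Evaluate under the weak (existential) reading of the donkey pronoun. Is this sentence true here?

False

"it" takes "a keg" as antecedent — a donkey pronoun bound across the clause boundary.
Weak reading: every brewer b with some filled-keg has at least one filled-keg k such that sealed(b,k) ∧ labelled(b,k).
Per brewer: b1:✓  b2:✗  b3:✗  b4:✓  b6:✓
b2 has no witness among its filled-kegs.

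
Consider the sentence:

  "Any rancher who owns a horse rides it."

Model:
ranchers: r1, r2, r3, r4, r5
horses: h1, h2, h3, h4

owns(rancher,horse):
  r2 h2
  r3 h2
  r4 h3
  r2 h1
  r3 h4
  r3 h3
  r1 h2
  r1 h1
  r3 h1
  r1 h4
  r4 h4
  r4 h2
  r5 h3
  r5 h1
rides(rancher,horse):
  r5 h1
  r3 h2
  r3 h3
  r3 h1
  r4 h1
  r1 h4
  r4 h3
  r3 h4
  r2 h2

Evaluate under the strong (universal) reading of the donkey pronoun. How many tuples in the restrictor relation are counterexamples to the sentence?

6

"it" takes "a horse" as antecedent — a donkey pronoun bound across the clause boundary.
Strong reading: for every (r,h) with owns(r,h), rides(r,h).
Restrictor pairs: (r1,h1) ✗  (r1,h2) ✗  (r1,h4) ✓  (r2,h1) ✗  (r2,h2) ✓  (r3,h1) ✓  (r3,h2) ✓  (r3,h3) ✓  (r3,h4) ✓  (r4,h2) ✗  (r4,h3) ✓  (r4,h4) ✗  (r5,h1) ✓  (r5,h3) ✗
Counterexamples (restrictor pairs failing the scope): 6.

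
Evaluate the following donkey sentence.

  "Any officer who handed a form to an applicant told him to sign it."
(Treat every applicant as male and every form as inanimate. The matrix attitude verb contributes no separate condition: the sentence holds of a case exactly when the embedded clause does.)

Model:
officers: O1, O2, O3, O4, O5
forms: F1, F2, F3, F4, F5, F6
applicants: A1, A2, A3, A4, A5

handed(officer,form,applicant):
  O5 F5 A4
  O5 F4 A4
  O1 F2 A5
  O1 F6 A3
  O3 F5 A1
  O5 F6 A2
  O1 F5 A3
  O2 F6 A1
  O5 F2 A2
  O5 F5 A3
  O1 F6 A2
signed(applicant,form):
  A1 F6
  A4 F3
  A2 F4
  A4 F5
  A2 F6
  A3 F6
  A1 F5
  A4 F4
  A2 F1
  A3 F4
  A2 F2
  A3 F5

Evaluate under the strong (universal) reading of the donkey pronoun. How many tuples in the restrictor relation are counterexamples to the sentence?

1

"him" takes "an applicant" as antecedent and "it" takes "a form"; both are donkey pronouns co-varying with the restrictor.
Strong reading: for every (o,f,a) with handed(o,f,a), signed(a,f).
Restrictor triples: (O1,F2,A5)→signed(A5,F2) ✗  (O1,F5,A3)→signed(A3,F5) ✓  (O1,F6,A2)→signed(A2,F6) ✓  (O1,F6,A3)→signed(A3,F6) ✓  (O2,F6,A1)→signed(A1,F6) ✓  (O3,F5,A1)→signed(A1,F5) ✓  (O5,F2,A2)→signed(A2,F2) ✓  (O5,F4,A4)→signed(A4,F4) ✓  (O5,F5,A3)→signed(A3,F5) ✓  (O5,F5,A4)→signed(A4,F5) ✓  (O5,F6,A2)→signed(A2,F6) ✓
Counterexamples (restrictor triples failing the scope): 1.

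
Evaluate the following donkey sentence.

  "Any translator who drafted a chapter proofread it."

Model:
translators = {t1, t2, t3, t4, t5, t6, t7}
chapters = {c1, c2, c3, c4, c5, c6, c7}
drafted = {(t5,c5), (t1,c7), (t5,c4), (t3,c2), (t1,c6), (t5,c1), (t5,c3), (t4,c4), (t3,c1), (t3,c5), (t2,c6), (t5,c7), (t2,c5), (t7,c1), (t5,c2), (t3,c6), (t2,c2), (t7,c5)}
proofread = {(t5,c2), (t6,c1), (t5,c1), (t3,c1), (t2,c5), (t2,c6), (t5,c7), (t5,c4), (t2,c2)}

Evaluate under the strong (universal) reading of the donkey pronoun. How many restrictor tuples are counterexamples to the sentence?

"it" takes "a chapter" as antecedent — a donkey pronoun bound across the clause boundary.
Strong reading: for every (t,c) with drafted(t,c), proofread(t,c).
Restrictor pairs: (t1,c6) ✗  (t1,c7) ✗  (t2,c2) ✓  (t2,c5) ✓  (t2,c6) ✓  (t3,c1) ✓  (t3,c2) ✗  (t3,c5) ✗  (t3,c6) ✗  (t4,c4) ✗  (t5,c1) ✓  (t5,c2) ✓  (t5,c3) ✗  (t5,c4) ✓  (t5,c5) ✗  (t5,c7) ✓  (t7,c1) ✗  (t7,c5) ✗
Counterexamples (restrictor pairs failing the scope): 10.

10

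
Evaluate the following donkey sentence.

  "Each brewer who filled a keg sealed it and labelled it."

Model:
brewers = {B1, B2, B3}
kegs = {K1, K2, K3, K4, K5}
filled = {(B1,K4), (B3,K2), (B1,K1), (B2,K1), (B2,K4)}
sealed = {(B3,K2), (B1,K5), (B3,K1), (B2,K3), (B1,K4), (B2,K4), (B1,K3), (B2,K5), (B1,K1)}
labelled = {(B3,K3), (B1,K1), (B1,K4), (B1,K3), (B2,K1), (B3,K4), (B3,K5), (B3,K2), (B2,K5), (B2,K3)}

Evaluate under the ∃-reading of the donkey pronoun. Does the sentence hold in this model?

"it" takes "a keg" as antecedent — a donkey pronoun bound across the clause boundary.
Weak reading: every brewer b with some filled-keg has at least one filled-keg k such that sealed(b,k) ∧ labelled(b,k).
Per brewer: B1:✓  B2:✗  B3:✓
B2 has no witness among its filled-kegs.

False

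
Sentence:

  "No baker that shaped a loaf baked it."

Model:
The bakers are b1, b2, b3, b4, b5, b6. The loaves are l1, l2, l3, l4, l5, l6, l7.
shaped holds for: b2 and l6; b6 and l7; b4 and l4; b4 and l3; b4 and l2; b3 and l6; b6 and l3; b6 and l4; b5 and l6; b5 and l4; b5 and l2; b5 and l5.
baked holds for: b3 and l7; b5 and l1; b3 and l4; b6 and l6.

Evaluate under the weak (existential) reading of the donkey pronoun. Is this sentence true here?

"it" takes "a loaf" as antecedent — a donkey pronoun bound across the clause boundary.
Truth condition: for no (b,l) with shaped(b,l) does baked(b,l) hold.
Restrictor pairs — does the scope hold? (b2,l6):fails  (b3,l6):fails  (b4,l2):fails  (b4,l3):fails  (b4,l4):fails  (b5,l2):fails  (b5,l4):fails  (b5,l5):fails  (b5,l6):fails  (b6,l3):fails  (b6,l4):fails  (b6,l7):fails
Scope holds for no restrictor pair, so the sentence is true.

True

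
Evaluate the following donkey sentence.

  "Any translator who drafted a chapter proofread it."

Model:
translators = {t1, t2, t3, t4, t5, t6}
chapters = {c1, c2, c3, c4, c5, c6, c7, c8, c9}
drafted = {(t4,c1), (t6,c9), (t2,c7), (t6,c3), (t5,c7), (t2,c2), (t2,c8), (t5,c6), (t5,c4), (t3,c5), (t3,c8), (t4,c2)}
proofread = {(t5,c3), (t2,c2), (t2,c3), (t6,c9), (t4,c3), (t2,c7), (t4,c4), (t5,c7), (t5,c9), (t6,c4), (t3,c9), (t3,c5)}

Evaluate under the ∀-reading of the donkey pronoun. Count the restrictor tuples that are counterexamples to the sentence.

"it" takes "a chapter" as antecedent — a donkey pronoun bound across the clause boundary.
Strong reading: for every (t,c) with drafted(t,c), proofread(t,c).
Restrictor pairs: (t2,c2) ✓  (t2,c7) ✓  (t2,c8) ✗  (t3,c5) ✓  (t3,c8) ✗  (t4,c1) ✗  (t4,c2) ✗  (t5,c4) ✗  (t5,c6) ✗  (t5,c7) ✓  (t6,c3) ✗  (t6,c9) ✓
Counterexamples (restrictor pairs failing the scope): 7.

7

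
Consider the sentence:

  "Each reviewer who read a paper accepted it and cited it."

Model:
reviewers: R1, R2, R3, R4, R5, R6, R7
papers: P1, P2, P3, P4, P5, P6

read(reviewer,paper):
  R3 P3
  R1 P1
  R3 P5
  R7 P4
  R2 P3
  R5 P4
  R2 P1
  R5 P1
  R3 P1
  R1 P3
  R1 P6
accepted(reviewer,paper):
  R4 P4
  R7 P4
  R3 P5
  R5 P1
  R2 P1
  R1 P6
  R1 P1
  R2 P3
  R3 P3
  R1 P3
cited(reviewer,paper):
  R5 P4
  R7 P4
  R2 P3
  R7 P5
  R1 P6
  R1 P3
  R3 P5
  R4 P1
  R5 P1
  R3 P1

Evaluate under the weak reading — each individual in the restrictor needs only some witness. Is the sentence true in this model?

"it" takes "a paper" as antecedent — a donkey pronoun bound across the clause boundary.
Weak reading: every reviewer r with some read-paper has at least one read-paper p such that accepted(r,p) ∧ cited(r,p).
Per reviewer: R1:✓  R2:✓  R3:✓  R5:✓  R7:✓
Every reviewer in the restrictor has a witness.

True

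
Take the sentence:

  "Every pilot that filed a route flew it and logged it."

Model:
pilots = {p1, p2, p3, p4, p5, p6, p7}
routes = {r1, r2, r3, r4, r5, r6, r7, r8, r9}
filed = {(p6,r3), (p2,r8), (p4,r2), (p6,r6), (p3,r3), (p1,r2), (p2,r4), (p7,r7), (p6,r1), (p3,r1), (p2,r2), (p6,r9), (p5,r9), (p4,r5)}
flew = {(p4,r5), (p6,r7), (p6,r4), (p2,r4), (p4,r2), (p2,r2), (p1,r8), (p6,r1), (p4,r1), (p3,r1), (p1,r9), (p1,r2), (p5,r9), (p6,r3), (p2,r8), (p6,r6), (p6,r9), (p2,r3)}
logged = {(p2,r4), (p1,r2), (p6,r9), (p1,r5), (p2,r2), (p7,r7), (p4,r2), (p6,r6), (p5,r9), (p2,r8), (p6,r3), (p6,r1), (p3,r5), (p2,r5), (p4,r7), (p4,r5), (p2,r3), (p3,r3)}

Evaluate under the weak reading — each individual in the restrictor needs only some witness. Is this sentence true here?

"it" takes "a route" as antecedent — a donkey pronoun bound across the clause boundary.
Weak reading: every pilot p with some filed-route has at least one filed-route r such that flew(p,r) ∧ logged(p,r).
Per pilot: p1:✓  p2:✓  p3:✗  p4:✓  p5:✓  p6:✓  p7:✗
p3 has no witness among its filed-routes.

False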